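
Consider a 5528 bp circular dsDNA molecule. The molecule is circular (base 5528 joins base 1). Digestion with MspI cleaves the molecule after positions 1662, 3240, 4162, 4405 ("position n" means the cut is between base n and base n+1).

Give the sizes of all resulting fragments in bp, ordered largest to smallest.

Circular molecule, 4 cuts → 4 fragments:
  3240 − 1662 = 1578 bp
  4162 − 3240 = 922 bp
  4405 − 4162 = 243 bp
  wrap: 5528 − 4405 + 1662 = 2785 bp
Sorted largest to smallest: 2785, 1578, 922, 243 bp.

2785, 1578, 922, 243 bp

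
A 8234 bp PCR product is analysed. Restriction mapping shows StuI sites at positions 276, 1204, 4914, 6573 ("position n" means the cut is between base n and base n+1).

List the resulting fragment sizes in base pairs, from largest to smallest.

Linear molecule, 4 cuts → 5 fragments:
  276 − 0 = 276 bp
  1204 − 276 = 928 bp
  4914 − 1204 = 3710 bp
  6573 − 4914 = 1659 bp
  8234 − 6573 = 1661 bp
Sorted largest to smallest: 3710, 1661, 1659, 928, 276 bp.

3710, 1661, 1659, 928, 276 bp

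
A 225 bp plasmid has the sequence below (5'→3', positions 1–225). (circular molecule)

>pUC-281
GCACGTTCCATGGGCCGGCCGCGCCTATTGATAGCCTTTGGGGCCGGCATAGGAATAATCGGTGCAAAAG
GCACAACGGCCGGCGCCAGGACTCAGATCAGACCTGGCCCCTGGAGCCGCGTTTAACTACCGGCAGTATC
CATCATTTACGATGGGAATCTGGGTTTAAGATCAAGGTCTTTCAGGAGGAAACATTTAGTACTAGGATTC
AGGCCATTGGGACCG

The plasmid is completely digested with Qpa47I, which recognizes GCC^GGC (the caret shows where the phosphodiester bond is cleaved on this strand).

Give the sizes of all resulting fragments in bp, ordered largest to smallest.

Qpa47I sites (GCCGGC) start at positions 14, 43, 79.
Qpa47I cuts after base 3 of each site, so after positions 16, 45, 81.
Circular molecule, 3 cuts → 3 fragments:
  17–45 → 29 bp
  46–81 → 36 bp
  82–225 then 1–16 → 144 + 16 = 160 bp
Sorted largest to smallest: 160, 36, 29 bp.

160, 36, 29 bp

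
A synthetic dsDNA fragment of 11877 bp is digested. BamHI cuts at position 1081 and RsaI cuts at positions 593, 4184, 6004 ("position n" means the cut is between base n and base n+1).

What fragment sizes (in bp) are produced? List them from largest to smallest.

5873, 3103, 1820, 593, 488 bp

Combined cut positions (sorted): 593, 1081, 4184, 6004.
Linear molecule, 4 cuts → 5 fragments:
  593 − 0 = 593 bp
  1081 − 593 = 488 bp
  4184 − 1081 = 3103 bp
  6004 − 4184 = 1820 bp
  11877 − 6004 = 5873 bp
Sorted largest to smallest: 5873, 3103, 1820, 593, 488 bp.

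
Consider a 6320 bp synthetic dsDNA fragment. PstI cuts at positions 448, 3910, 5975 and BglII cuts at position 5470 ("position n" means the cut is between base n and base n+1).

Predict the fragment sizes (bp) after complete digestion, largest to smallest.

Combined cut positions (sorted): 448, 3910, 5470, 5975.
Linear molecule, 4 cuts → 5 fragments:
  448 − 0 = 448 bp
  3910 − 448 = 3462 bp
  5470 − 3910 = 1560 bp
  5975 − 5470 = 505 bp
  6320 − 5975 = 345 bp
Sorted largest to smallest: 3462, 1560, 505, 448, 345 bp.

3462, 1560, 505, 448, 345 bp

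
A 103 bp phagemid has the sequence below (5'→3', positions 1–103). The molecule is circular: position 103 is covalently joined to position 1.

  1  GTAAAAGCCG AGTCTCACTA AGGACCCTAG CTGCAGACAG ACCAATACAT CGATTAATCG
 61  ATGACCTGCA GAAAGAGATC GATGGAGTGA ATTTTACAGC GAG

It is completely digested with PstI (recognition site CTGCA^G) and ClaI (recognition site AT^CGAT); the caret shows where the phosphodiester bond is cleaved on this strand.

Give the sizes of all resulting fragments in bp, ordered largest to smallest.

PstI sites (CTGCAG) start at positions 31, 66.
PstI cuts after base 5 of each site (before the last base), so after positions 35, 70.
ClaI sites (ATCGAT) start at positions 49, 57, 78.
ClaI cuts after base 2 of each site, so after positions 50, 58, 79.
Combined cut positions: 35, 50, 58, 70, 79.
Circular molecule, 5 cuts → 5 fragments:
  36–50 → 15 bp
  51–58 → 8 bp
  59–70 → 12 bp
  71–79 → 9 bp
  80–103 then 1–35 → 24 + 35 = 59 bp
Sorted largest to smallest: 59, 15, 12, 9, 8 bp.

59, 15, 12, 9, 8 bp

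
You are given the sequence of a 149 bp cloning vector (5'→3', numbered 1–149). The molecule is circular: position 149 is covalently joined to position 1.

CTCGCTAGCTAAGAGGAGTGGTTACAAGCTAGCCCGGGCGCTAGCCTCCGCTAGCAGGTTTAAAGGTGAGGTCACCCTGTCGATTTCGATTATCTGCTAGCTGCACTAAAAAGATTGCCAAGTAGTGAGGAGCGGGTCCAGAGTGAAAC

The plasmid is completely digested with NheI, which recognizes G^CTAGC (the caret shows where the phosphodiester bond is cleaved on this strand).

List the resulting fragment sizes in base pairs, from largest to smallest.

NheI sites (GCTAGC) start at positions 4, 28, 40, 50, 96.
NheI cuts after the first base of each site, so after positions 4, 28, 40, 50, 96.
Circular molecule, 5 cuts → 5 fragments:
  5–28 → 24 bp
  29–40 → 12 bp
  41–50 → 10 bp
  51–96 → 46 bp
  97–149 then 1–4 → 53 + 4 = 57 bp
Sorted largest to smallest: 57, 46, 24, 12, 10 bp.

57, 46, 24, 12, 10 bp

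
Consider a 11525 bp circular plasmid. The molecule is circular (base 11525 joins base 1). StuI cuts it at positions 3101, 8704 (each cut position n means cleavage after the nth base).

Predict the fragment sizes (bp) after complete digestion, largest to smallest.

5922, 5603 bp

Circular molecule, 2 cuts → 2 fragments:
  8704 − 3101 = 5603 bp
  wrap: 11525 − 8704 + 3101 = 5922 bp
Sorted largest to smallest: 5922, 5603 bp.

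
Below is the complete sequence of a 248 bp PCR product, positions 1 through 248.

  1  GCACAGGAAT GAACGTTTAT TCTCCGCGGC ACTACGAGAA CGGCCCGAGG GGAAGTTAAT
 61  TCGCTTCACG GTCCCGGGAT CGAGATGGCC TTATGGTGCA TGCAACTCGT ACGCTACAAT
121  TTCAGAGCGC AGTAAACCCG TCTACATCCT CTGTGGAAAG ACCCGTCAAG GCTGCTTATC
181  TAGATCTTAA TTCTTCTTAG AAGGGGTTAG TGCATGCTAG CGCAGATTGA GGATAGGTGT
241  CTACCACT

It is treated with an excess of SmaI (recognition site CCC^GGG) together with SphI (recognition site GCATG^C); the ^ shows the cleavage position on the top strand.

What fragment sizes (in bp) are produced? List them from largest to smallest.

114, 75, 32, 27 bp

The SmaI site (CCCGGG) starts at position 73.
SmaI cuts after base 3 of each site, so after position 75.
SphI sites (GCATGC) start at positions 98, 212.
SphI cuts after base 5 of each site (before the last base), so after positions 102, 216.
Combined cut positions: 75, 102, 216.
Linear molecule, 3 cuts → 4 fragments:
  1–75 → 75 bp
  76–102 → 27 bp
  103–216 → 114 bp
  217–248 → 32 bp
Sorted largest to smallest: 114, 75, 32, 27 bp.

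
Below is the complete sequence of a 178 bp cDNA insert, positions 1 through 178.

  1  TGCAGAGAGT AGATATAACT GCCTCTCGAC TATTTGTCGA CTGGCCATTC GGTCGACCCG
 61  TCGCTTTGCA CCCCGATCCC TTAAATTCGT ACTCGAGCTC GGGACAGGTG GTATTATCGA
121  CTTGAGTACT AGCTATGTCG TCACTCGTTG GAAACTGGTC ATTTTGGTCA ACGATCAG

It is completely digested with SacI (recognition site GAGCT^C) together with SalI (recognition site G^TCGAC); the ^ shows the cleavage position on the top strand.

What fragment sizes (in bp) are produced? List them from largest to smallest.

79, 47, 36, 16 bp

The SacI site (GAGCTC) starts at position 95.
SacI cuts after base 5 of each site (before the last base), so after position 99.
SalI sites (GTCGAC) start at positions 36, 52.
SalI cuts after the first base of each site, so after positions 36, 52.
Combined cut positions: 36, 52, 99.
Linear molecule, 3 cuts → 4 fragments:
  1–36 → 36 bp
  37–52 → 16 bp
  53–99 → 47 bp
  100–178 → 79 bp
Sorted largest to smallest: 79, 47, 36, 16 bp.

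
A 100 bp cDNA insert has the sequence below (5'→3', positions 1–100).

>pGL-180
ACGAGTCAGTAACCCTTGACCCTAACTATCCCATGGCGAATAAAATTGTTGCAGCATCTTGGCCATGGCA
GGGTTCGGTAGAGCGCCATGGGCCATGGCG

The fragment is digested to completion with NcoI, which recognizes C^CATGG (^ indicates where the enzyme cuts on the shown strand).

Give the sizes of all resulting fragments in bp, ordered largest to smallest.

32, 31, 23, 7, 7 bp

NcoI sites (CCATGG) start at positions 31, 63, 86, 93.
NcoI cuts after the first base of each site, so after positions 31, 63, 86, 93.
Linear molecule, 4 cuts → 5 fragments:
  1–31 → 31 bp
  32–63 → 32 bp
  64–86 → 23 bp
  87–93 → 7 bp
  94–100 → 7 bp
Sorted largest to smallest: 32, 31, 23, 7, 7 bp.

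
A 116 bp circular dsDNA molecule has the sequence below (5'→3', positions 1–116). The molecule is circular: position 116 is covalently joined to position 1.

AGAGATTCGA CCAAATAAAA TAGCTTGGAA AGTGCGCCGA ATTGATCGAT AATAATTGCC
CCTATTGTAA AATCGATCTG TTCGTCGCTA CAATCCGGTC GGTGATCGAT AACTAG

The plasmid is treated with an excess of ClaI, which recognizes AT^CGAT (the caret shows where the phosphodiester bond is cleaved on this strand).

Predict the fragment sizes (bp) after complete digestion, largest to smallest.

ClaI sites (ATCGAT) start at positions 45, 72, 105.
ClaI cuts after base 2 of each site, so after positions 46, 73, 106.
Circular molecule, 3 cuts → 3 fragments:
  47–73 → 27 bp
  74–106 → 33 bp
  107–116 then 1–46 → 10 + 46 = 56 bp
Sorted largest to smallest: 56, 33, 27 bp.

56, 33, 27 bp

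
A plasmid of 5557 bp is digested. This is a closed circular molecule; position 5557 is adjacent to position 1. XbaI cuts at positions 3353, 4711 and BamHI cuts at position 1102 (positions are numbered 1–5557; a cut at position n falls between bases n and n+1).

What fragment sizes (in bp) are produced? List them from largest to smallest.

Combined cut positions (sorted): 1102, 3353, 4711.
Circular molecule, 3 cuts → 3 fragments:
  3353 − 1102 = 2251 bp
  4711 − 3353 = 1358 bp
  wrap: 5557 − 4711 + 1102 = 1948 bp
Sorted largest to smallest: 2251, 1948, 1358 bp.

2251, 1948, 1358 bp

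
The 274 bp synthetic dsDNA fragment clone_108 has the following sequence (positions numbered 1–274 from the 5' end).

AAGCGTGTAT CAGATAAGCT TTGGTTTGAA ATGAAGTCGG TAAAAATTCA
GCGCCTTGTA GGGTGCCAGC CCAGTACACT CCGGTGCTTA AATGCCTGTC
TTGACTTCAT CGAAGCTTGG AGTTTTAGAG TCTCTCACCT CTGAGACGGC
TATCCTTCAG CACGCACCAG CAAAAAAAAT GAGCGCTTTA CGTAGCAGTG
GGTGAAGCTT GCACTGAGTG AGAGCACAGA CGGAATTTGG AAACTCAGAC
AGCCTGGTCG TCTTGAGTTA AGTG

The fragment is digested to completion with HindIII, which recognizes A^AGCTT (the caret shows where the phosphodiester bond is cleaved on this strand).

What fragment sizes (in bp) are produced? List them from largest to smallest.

97, 92, 69, 16 bp

HindIII sites (AAGCTT) start at positions 16, 113, 205.
HindIII cuts after the first base of each site, so after positions 16, 113, 205.
Linear molecule, 3 cuts → 4 fragments:
  1–16 → 16 bp
  17–113 → 97 bp
  114–205 → 92 bp
  206–274 → 69 bp
Sorted largest to smallest: 97, 92, 69, 16 bp.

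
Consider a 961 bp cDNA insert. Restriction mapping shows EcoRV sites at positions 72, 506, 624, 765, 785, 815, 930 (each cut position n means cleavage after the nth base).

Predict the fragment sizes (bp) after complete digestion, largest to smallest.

Linear molecule, 7 cuts → 8 fragments:
  72 − 0 = 72 bp
  506 − 72 = 434 bp
  624 − 506 = 118 bp
  765 − 624 = 141 bp
  785 − 765 = 20 bp
  815 − 785 = 30 bp
  930 − 815 = 115 bp
  961 − 930 = 31 bp
Sorted largest to smallest: 434, 141, 118, 115, 72, 31, 30, 20 bp.

434, 141, 118, 115, 72, 31, 30, 20 bp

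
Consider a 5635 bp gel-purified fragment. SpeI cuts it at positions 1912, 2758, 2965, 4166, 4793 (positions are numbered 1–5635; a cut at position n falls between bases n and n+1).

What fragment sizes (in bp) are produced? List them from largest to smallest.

1912, 1201, 846, 842, 627, 207 bp

Linear molecule, 5 cuts → 6 fragments:
  1912 − 0 = 1912 bp
  2758 − 1912 = 846 bp
  2965 − 2758 = 207 bp
  4166 − 2965 = 1201 bp
  4793 − 4166 = 627 bp
  5635 − 4793 = 842 bp
Sorted largest to smallest: 1912, 1201, 846, 842, 627, 207 bp.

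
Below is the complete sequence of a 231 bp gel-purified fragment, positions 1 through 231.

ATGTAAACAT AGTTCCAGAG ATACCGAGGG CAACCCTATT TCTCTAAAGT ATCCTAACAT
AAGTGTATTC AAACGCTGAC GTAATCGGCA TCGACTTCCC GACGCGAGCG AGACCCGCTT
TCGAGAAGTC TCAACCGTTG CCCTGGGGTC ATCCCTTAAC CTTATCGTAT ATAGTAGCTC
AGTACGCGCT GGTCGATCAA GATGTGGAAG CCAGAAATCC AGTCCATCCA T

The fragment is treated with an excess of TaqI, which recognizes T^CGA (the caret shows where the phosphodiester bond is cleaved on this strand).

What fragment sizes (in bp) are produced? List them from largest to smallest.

91, 72, 38, 30 bp

TaqI sites (TCGA) start at positions 91, 121, 193.
TaqI cuts after the first base of each site, so after positions 91, 121, 193.
Linear molecule, 3 cuts → 4 fragments:
  1–91 → 91 bp
  92–121 → 30 bp
  122–193 → 72 bp
  194–231 → 38 bp
Sorted largest to smallest: 91, 72, 38, 30 bp.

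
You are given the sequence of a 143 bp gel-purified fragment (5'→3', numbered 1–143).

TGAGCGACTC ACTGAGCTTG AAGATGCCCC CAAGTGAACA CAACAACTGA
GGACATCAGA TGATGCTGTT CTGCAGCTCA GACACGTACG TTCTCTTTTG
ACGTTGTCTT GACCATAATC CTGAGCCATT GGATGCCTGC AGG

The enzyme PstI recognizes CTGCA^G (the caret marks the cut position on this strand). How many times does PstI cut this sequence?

CTGCAG occurs starting at positions 71, 137.
PstI cuts at 2 sites.

2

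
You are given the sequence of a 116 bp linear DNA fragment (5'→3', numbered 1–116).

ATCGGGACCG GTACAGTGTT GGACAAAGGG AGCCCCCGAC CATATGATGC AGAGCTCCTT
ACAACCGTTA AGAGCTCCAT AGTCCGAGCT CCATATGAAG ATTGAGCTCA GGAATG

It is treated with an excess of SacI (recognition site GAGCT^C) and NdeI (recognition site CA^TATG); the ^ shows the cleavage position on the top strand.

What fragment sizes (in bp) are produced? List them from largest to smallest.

SacI sites (GAGCTC) start at positions 52, 72, 86, 104.
SacI cuts after base 5 of each site (before the last base), so after positions 56, 76, 90, 108.
NdeI sites (CATATG) start at positions 41, 92.
NdeI cuts after base 2 of each site, so after positions 42, 93.
Combined cut positions: 42, 56, 76, 90, 93, 108.
Linear molecule, 6 cuts → 7 fragments:
  1–42 → 42 bp
  43–56 → 14 bp
  57–76 → 20 bp
  77–90 → 14 bp
  91–93 → 3 bp
  94–108 → 15 bp
  109–116 → 8 bp
Sorted largest to smallest: 42, 20, 15, 14, 14, 8, 3 bp.

42, 20, 15, 14, 14, 8, 3 bp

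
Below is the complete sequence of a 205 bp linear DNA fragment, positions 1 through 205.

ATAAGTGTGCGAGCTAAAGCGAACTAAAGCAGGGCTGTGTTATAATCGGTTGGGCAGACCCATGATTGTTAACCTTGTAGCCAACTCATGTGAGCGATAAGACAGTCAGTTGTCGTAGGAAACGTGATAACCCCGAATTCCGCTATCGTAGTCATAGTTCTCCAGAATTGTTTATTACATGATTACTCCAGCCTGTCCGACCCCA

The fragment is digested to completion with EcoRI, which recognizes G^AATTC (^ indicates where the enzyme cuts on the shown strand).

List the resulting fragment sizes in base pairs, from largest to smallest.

The EcoRI site (GAATTC) starts at position 135.
EcoRI cuts after the first base of each site, so after position 135.
Linear molecule, 1 cut → 2 fragments:
  1–135 → 135 bp
  136–205 → 70 bp
Sorted largest to smallest: 135, 70 bp.

135, 70 bp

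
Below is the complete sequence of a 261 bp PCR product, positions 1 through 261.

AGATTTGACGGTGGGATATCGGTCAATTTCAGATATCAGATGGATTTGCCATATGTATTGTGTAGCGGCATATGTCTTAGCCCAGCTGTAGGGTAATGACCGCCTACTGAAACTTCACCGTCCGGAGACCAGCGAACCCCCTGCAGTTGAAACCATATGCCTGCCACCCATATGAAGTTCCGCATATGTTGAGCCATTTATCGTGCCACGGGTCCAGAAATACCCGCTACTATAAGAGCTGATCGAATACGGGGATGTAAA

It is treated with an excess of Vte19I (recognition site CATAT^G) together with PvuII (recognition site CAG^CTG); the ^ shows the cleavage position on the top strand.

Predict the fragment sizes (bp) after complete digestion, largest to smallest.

Vte19I sites (CATATG) start at positions 50, 69, 154, 169, 183.
Vte19I cuts after base 5 of each site (before the last base), so after positions 54, 73, 158, 173, 187.
The PvuII site (CAGCTG) starts at position 83.
PvuII cuts after base 3 of each site, so after position 85.
Combined cut positions: 54, 73, 85, 158, 173, 187.
Linear molecule, 6 cuts → 7 fragments:
  1–54 → 54 bp
  55–73 → 19 bp
  74–85 → 12 bp
  86–158 → 73 bp
  159–173 → 15 bp
  174–187 → 14 bp
  188–261 → 74 bp
Sorted largest to smallest: 74, 73, 54, 19, 15, 14, 12 bp.

74, 73, 54, 19, 15, 14, 12 bp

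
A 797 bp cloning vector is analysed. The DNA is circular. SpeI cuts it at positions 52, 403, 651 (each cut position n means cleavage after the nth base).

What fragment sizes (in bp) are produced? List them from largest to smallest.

Circular molecule, 3 cuts → 3 fragments:
  403 − 52 = 351 bp
  651 − 403 = 248 bp
  wrap: 797 − 651 + 52 = 198 bp
Sorted largest to smallest: 351, 248, 198 bp.

351, 248, 198 bp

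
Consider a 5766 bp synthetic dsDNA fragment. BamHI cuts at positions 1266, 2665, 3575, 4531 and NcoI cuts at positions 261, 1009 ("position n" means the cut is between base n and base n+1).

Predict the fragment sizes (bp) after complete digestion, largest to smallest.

Combined cut positions (sorted): 261, 1009, 1266, 2665, 3575, 4531.
Linear molecule, 6 cuts → 7 fragments:
  261 − 0 = 261 bp
  1009 − 261 = 748 bp
  1266 − 1009 = 257 bp
  2665 − 1266 = 1399 bp
  3575 − 2665 = 910 bp
  4531 − 3575 = 956 bp
  5766 − 4531 = 1235 bp
Sorted largest to smallest: 1399, 1235, 956, 910, 748, 261, 257 bp.

1399, 1235, 956, 910, 748, 261, 257 bp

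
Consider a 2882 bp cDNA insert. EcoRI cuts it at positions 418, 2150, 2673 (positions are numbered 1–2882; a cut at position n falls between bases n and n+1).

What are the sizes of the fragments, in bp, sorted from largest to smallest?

Linear molecule, 3 cuts → 4 fragments:
  418 − 0 = 418 bp
  2150 − 418 = 1732 bp
  2673 − 2150 = 523 bp
  2882 − 2673 = 209 bp
Sorted largest to smallest: 1732, 523, 418, 209 bp.

1732, 523, 418, 209 bp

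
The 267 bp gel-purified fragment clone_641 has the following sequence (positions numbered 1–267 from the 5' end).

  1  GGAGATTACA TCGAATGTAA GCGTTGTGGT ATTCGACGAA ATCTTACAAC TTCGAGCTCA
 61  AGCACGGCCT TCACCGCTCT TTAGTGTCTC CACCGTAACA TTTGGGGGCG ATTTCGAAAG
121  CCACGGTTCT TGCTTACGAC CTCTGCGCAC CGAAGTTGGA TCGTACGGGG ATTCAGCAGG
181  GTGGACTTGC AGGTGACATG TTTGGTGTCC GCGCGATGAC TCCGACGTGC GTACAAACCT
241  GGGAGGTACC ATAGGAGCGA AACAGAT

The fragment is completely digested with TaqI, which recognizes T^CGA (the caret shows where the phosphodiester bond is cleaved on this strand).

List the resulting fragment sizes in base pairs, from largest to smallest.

153, 62, 22, 19, 11 bp

TaqI sites (TCGA) start at positions 11, 33, 52, 114.
TaqI cuts after the first base of each site, so after positions 11, 33, 52, 114.
Linear molecule, 4 cuts → 5 fragments:
  1–11 → 11 bp
  12–33 → 22 bp
  34–52 → 19 bp
  53–114 → 62 bp
  115–267 → 153 bp
Sorted largest to smallest: 153, 62, 22, 19, 11 bp.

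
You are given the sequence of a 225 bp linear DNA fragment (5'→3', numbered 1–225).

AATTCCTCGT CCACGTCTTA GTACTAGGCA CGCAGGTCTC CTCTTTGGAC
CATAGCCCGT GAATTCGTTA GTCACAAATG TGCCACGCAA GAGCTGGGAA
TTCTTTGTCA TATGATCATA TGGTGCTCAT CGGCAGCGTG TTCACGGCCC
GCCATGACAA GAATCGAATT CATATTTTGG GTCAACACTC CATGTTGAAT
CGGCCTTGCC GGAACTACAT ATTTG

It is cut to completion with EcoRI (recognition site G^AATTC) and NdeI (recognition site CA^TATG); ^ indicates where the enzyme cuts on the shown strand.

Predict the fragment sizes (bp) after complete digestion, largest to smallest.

EcoRI sites (GAATTC) start at positions 61, 98, 166.
EcoRI cuts after the first base of each site, so after positions 61, 98, 166.
NdeI sites (CATATG) start at positions 109, 117.
NdeI cuts after base 2 of each site, so after positions 110, 118.
Combined cut positions: 61, 98, 110, 118, 166.
Linear molecule, 5 cuts → 6 fragments:
  1–61 → 61 bp
  62–98 → 37 bp
  99–110 → 12 bp
  111–118 → 8 bp
  119–166 → 48 bp
  167–225 → 59 bp
Sorted largest to smallest: 61, 59, 48, 37, 12, 8 bp.

61, 59, 48, 37, 12, 8 bp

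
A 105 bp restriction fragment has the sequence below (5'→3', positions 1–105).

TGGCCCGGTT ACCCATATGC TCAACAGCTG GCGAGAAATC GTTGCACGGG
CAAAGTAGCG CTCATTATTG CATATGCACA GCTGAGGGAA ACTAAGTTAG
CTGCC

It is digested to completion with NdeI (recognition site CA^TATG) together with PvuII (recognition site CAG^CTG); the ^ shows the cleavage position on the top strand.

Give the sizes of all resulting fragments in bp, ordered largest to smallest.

45, 24, 15, 12, 9 bp

NdeI sites (CATATG) start at positions 14, 71.
NdeI cuts after base 2 of each site, so after positions 15, 72.
PvuII sites (CAGCTG) start at positions 25, 79.
PvuII cuts after base 3 of each site, so after positions 27, 81.
Combined cut positions: 15, 27, 72, 81.
Linear molecule, 4 cuts → 5 fragments:
  1–15 → 15 bp
  16–27 → 12 bp
  28–72 → 45 bp
  73–81 → 9 bp
  82–105 → 24 bp
Sorted largest to smallest: 45, 24, 15, 12, 9 bp.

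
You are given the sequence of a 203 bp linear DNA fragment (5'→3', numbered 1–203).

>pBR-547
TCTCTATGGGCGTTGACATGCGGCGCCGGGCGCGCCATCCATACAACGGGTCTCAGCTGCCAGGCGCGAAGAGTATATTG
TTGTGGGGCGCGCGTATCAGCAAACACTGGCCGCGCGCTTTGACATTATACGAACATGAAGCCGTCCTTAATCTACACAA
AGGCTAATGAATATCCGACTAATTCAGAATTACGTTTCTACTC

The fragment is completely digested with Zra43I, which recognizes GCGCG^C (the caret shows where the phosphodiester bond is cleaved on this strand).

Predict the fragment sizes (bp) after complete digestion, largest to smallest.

86, 58, 34, 25 bp

Zra43I sites (GCGCGC) start at positions 30, 88, 113.
Zra43I cuts after base 5 of each site (before the last base), so after positions 34, 92, 117.
Linear molecule, 3 cuts → 4 fragments:
  1–34 → 34 bp
  35–92 → 58 bp
  93–117 → 25 bp
  118–203 → 86 bp
Sorted largest to smallest: 86, 58, 34, 25 bp.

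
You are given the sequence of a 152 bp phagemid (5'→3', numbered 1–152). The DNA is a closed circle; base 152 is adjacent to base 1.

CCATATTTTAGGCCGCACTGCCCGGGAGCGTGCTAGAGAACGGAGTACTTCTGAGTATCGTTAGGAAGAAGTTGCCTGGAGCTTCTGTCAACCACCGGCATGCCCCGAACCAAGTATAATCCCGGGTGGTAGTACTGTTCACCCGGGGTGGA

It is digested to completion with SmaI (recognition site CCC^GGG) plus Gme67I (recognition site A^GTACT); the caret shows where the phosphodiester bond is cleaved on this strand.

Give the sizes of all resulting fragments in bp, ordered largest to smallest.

79, 31, 21, 13, 8 bp

SmaI sites (CCCGGG) start at positions 21, 121, 142.
SmaI cuts after base 3 of each site, so after positions 23, 123, 144.
Gme67I sites (AGTACT) start at positions 44, 131.
Gme67I cuts after the first base of each site, so after positions 44, 131.
Combined cut positions: 23, 44, 123, 131, 144.
Circular molecule, 5 cuts → 5 fragments:
  24–44 → 21 bp
  45–123 → 79 bp
  124–131 → 8 bp
  132–144 → 13 bp
  145–152 then 1–23 → 8 + 23 = 31 bp
Sorted largest to smallest: 79, 31, 21, 13, 8 bp.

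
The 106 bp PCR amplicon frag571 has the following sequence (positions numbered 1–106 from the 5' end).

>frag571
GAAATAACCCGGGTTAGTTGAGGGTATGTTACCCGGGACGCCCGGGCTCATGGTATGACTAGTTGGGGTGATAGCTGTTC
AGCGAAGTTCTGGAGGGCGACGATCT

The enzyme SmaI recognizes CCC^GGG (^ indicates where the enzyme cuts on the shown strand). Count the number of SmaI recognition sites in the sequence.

3

CCCGGG occurs starting at positions 8, 32, 41.
SmaI cuts at 3 sites.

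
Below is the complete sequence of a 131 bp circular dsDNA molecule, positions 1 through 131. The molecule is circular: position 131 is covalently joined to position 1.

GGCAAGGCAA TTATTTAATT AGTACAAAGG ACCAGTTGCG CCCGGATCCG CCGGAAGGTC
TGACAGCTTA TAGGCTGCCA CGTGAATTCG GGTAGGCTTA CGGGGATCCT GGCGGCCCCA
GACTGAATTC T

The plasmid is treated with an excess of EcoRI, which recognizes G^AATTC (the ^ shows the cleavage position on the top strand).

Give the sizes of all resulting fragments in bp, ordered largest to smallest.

EcoRI sites (GAATTC) start at positions 84, 125.
EcoRI cuts after the first base of each site, so after positions 84, 125.
Circular molecule, 2 cuts → 2 fragments:
  85–125 → 41 bp
  126–131 then 1–84 → 6 + 84 = 90 bp
Sorted largest to smallest: 90, 41 bp.

90, 41 bp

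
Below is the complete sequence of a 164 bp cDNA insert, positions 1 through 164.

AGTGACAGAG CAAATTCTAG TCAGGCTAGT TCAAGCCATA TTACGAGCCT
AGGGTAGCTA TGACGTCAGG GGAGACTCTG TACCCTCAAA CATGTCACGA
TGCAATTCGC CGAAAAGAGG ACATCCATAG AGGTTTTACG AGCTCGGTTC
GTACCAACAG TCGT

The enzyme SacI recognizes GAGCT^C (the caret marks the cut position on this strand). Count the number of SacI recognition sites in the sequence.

GAGCTC occurs starting at position 140.
SacI cuts at 1 site.

1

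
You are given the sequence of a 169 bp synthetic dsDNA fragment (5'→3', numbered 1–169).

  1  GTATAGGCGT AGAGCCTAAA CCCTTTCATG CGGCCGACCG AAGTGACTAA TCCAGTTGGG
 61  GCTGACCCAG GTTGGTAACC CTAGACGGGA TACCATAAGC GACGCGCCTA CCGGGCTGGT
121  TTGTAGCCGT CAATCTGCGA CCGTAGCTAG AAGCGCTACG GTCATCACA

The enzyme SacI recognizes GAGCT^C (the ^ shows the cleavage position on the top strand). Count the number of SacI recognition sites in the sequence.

0

No occurrence of GAGCTC is present in the sequence.
SacI does not cut: 0 sites.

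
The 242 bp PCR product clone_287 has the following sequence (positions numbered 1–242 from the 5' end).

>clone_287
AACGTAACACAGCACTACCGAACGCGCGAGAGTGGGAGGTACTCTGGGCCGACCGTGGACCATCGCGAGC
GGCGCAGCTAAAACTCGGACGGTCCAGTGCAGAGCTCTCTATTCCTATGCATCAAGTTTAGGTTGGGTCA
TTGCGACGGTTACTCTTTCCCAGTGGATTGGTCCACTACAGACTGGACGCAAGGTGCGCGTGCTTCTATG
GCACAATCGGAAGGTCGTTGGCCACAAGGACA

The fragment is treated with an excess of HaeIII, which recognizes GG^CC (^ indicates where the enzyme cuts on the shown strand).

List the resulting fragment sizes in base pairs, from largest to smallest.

HaeIII sites (GGCC) start at positions 47, 230.
HaeIII cuts after base 2 of each site, so after positions 48, 231.
Linear molecule, 2 cuts → 3 fragments:
  1–48 → 48 bp
  49–231 → 183 bp
  232–242 → 11 bp
Sorted largest to smallest: 183, 48, 11 bp.

183, 48, 11 bp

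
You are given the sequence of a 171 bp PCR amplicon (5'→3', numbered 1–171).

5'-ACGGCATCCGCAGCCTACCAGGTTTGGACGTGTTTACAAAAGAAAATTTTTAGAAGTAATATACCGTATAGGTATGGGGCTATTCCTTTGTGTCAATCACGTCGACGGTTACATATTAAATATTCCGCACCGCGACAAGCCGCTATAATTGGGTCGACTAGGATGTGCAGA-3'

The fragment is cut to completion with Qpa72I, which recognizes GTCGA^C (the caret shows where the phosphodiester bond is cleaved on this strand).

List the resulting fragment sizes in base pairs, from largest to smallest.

Qpa72I sites (GTCGAC) start at positions 101, 153.
Qpa72I cuts after base 5 of each site (before the last base), so after positions 105, 157.
Linear molecule, 2 cuts → 3 fragments:
  1–105 → 105 bp
  106–157 → 52 bp
  158–171 → 14 bp
Sorted largest to smallest: 105, 52, 14 bp.

105, 52, 14 bp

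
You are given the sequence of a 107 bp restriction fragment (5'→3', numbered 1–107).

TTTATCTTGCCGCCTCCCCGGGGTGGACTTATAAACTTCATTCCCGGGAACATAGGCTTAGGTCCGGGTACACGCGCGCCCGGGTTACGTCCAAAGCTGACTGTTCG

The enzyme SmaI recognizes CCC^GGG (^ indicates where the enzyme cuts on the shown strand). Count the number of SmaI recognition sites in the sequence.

3

CCCGGG occurs starting at positions 17, 43, 79.
SmaI cuts at 3 sites.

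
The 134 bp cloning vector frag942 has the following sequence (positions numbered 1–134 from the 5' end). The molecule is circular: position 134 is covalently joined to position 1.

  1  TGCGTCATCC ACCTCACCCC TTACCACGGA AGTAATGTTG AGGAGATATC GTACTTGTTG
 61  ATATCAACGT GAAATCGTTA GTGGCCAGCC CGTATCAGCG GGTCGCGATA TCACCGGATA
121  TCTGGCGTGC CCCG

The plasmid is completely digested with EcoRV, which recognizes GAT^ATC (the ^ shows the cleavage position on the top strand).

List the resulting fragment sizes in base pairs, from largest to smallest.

62, 47, 15, 10 bp

EcoRV sites (GATATC) start at positions 45, 60, 107, 117.
EcoRV cuts after base 3 of each site, so after positions 47, 62, 109, 119.
Circular molecule, 4 cuts → 4 fragments:
  48–62 → 15 bp
  63–109 → 47 bp
  110–119 → 10 bp
  120–134 then 1–47 → 15 + 47 = 62 bp
Sorted largest to smallest: 62, 47, 15, 10 bp.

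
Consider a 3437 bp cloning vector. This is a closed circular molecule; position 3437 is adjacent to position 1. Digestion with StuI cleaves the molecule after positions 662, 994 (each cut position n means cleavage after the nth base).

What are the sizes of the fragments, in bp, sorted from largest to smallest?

Circular molecule, 2 cuts → 2 fragments:
  994 − 662 = 332 bp
  wrap: 3437 − 994 + 662 = 3105 bp
Sorted largest to smallest: 3105, 332 bp.

3105, 332 bp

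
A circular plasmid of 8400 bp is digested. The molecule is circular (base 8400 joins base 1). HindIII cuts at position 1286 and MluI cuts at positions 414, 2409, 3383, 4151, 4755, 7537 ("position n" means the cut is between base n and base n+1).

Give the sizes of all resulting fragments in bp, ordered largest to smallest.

Combined cut positions (sorted): 414, 1286, 2409, 3383, 4151, 4755, 7537.
Circular molecule, 7 cuts → 7 fragments:
  1286 − 414 = 872 bp
  2409 − 1286 = 1123 bp
  3383 − 2409 = 974 bp
  4151 − 3383 = 768 bp
  4755 − 4151 = 604 bp
  7537 − 4755 = 2782 bp
  wrap: 8400 − 7537 + 414 = 1277 bp
Sorted largest to smallest: 2782, 1277, 1123, 974, 872, 768, 604 bp.

2782, 1277, 1123, 974, 872, 768, 604 bp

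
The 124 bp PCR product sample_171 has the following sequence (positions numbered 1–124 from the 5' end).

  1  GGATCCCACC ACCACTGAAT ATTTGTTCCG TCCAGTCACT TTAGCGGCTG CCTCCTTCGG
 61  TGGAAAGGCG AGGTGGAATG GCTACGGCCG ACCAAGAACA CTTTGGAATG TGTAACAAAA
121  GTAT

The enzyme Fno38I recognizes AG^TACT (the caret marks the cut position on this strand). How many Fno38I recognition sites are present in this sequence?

0

No occurrence of AGTACT is present in the sequence.
Fno38I does not cut: 0 sites.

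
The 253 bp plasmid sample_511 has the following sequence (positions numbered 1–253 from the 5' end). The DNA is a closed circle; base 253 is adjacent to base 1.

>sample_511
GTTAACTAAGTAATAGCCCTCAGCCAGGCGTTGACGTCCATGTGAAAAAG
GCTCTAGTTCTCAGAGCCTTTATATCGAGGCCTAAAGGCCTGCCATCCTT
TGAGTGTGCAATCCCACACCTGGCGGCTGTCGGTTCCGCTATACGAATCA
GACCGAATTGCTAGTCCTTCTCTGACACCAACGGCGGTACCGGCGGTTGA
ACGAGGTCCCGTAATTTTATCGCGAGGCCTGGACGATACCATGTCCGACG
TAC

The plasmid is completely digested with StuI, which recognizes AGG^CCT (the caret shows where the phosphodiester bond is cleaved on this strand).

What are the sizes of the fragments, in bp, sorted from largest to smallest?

StuI sites (AGGCCT) start at positions 78, 86, 225.
StuI cuts after base 3 of each site, so after positions 80, 88, 227.
Circular molecule, 3 cuts → 3 fragments:
  81–88 → 8 bp
  89–227 → 139 bp
  228–253 then 1–80 → 26 + 80 = 106 bp
Sorted largest to smallest: 139, 106, 8 bp.

139, 106, 8 bp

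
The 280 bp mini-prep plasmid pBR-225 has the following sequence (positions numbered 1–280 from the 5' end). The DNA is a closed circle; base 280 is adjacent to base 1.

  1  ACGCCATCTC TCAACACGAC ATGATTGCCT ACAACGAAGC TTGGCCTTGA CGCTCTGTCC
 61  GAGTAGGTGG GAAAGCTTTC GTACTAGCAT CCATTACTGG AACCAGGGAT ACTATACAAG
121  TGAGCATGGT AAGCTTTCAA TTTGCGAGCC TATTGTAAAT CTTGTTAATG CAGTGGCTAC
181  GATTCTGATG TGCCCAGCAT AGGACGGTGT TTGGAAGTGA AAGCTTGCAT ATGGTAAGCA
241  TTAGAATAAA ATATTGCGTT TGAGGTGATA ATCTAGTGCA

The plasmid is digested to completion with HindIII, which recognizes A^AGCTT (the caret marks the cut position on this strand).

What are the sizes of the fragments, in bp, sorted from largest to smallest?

HindIII sites (AAGCTT) start at positions 37, 73, 131, 221.
HindIII cuts after the first base of each site, so after positions 37, 73, 131, 221.
Circular molecule, 4 cuts → 4 fragments:
  38–73 → 36 bp
  74–131 → 58 bp
  132–221 → 90 bp
  222–280 then 1–37 → 59 + 37 = 96 bp
Sorted largest to smallest: 96, 90, 58, 36 bp.

96, 90, 58, 36 bp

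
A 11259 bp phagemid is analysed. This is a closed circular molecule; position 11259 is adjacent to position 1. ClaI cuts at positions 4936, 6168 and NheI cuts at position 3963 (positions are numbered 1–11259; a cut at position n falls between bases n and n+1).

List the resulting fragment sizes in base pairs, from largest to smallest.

Combined cut positions (sorted): 3963, 4936, 6168.
Circular molecule, 3 cuts → 3 fragments:
  4936 − 3963 = 973 bp
  6168 − 4936 = 1232 bp
  wrap: 11259 − 6168 + 3963 = 9054 bp
Sorted largest to smallest: 9054, 1232, 973 bp.

9054, 1232, 973 bp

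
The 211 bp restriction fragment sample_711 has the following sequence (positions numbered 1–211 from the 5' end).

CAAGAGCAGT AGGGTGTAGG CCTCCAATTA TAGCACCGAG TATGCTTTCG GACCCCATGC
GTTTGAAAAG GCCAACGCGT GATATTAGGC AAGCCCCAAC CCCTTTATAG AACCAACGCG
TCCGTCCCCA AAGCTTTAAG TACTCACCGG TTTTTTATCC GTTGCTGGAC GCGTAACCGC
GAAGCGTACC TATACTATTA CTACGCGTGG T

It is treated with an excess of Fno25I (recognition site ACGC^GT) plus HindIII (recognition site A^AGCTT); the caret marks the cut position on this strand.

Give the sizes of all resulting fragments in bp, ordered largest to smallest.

78, 41, 41, 34, 12, 5 bp

Fno25I sites (ACGCGT) start at positions 75, 116, 169, 203.
Fno25I cuts after base 4 of each site, so after positions 78, 119, 172, 206.
The HindIII site (AAGCTT) starts at position 131.
HindIII cuts after the first base of each site, so after position 131.
Combined cut positions: 78, 119, 131, 172, 206.
Linear molecule, 5 cuts → 6 fragments:
  1–78 → 78 bp
  79–119 → 41 bp
  120–131 → 12 bp
  132–172 → 41 bp
  173–206 → 34 bp
  207–211 → 5 bp
Sorted largest to smallest: 78, 41, 41, 34, 12, 5 bp.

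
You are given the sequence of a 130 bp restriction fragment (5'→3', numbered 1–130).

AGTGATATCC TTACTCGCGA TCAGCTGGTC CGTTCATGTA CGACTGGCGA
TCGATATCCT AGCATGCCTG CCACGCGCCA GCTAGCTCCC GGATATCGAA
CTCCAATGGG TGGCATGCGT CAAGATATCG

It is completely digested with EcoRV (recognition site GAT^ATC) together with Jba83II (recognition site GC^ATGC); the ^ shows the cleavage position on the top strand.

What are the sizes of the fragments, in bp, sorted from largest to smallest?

49, 31, 20, 12, 8, 6, 4 bp

EcoRV sites (GATATC) start at positions 4, 53, 92, 124.
EcoRV cuts after base 3 of each site, so after positions 6, 55, 94, 126.
Jba83II sites (GCATGC) start at positions 62, 113.
Jba83II cuts after base 2 of each site, so after positions 63, 114.
Combined cut positions: 6, 55, 63, 94, 114, 126.
Linear molecule, 6 cuts → 7 fragments:
  1–6 → 6 bp
  7–55 → 49 bp
  56–63 → 8 bp
  64–94 → 31 bp
  95–114 → 20 bp
  115–126 → 12 bp
  127–130 → 4 bp
Sorted largest to smallest: 49, 31, 20, 12, 8, 6, 4 bp.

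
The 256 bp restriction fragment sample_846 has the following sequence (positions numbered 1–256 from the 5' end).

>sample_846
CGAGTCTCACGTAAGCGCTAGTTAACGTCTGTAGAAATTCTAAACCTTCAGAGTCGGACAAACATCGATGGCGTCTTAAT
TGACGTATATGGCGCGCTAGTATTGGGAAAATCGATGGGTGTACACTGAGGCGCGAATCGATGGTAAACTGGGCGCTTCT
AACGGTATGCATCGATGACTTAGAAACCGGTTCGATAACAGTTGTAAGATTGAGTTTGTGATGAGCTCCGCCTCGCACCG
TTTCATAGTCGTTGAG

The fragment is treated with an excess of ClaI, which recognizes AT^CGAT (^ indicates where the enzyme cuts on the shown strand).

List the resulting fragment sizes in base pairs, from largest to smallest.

ClaI sites (ATCGAT) start at positions 64, 111, 137, 171.
ClaI cuts after base 2 of each site, so after positions 65, 112, 138, 172.
Linear molecule, 4 cuts → 5 fragments:
  1–65 → 65 bp
  66–112 → 47 bp
  113–138 → 26 bp
  139–172 → 34 bp
  173–256 → 84 bp
Sorted largest to smallest: 84, 65, 47, 34, 26 bp.

84, 65, 47, 34, 26 bp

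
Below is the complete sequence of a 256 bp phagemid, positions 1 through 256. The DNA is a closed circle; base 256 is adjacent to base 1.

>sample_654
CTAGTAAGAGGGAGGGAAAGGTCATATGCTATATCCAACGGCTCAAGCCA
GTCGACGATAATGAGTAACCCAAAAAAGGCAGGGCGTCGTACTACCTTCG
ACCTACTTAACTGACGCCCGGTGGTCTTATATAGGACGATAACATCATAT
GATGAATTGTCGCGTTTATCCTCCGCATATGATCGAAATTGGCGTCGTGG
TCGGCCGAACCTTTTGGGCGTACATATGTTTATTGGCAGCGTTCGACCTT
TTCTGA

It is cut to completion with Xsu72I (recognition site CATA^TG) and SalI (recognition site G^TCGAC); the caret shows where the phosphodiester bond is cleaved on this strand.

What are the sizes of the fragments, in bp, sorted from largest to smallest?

Xsu72I sites (CATATG) start at positions 23, 146, 176, 223.
Xsu72I cuts after base 4 of each site, so after positions 26, 149, 179, 226.
The SalI site (GTCGAC) starts at position 51.
SalI cuts after the first base of each site, so after position 51.
Combined cut positions: 26, 51, 149, 179, 226.
Circular molecule, 5 cuts → 5 fragments:
  27–51 → 25 bp
  52–149 → 98 bp
  150–179 → 30 bp
  180–226 → 47 bp
  227–256 then 1–26 → 30 + 26 = 56 bp
Sorted largest to smallest: 98, 56, 47, 30, 25 bp.

98, 56, 47, 30, 25 bp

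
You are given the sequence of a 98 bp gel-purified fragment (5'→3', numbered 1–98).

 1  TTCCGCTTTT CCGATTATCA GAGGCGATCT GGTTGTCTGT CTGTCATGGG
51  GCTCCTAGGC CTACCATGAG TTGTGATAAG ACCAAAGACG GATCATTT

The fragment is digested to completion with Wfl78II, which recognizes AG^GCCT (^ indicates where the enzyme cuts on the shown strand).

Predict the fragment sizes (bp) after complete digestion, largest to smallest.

The Wfl78II site (AGGCCT) starts at position 57.
Wfl78II cuts after base 2 of each site, so after position 58.
Linear molecule, 1 cut → 2 fragments:
  1–58 → 58 bp
  59–98 → 40 bp
Sorted largest to smallest: 58, 40 bp.

58, 40 bp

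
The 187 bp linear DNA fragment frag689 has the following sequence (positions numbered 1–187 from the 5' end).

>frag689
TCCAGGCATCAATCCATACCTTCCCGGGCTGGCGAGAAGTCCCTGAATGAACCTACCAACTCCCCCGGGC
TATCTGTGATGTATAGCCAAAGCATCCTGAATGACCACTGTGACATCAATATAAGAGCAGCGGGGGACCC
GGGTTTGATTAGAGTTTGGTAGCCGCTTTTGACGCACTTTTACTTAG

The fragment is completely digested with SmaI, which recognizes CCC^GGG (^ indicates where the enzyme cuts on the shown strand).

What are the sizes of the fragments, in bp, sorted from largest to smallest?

74, 47, 41, 25 bp

SmaI sites (CCCGGG) start at positions 23, 64, 138.
SmaI cuts after base 3 of each site, so after positions 25, 66, 140.
Linear molecule, 3 cuts → 4 fragments:
  1–25 → 25 bp
  26–66 → 41 bp
  67–140 → 74 bp
  141–187 → 47 bp
Sorted largest to smallest: 74, 47, 41, 25 bp.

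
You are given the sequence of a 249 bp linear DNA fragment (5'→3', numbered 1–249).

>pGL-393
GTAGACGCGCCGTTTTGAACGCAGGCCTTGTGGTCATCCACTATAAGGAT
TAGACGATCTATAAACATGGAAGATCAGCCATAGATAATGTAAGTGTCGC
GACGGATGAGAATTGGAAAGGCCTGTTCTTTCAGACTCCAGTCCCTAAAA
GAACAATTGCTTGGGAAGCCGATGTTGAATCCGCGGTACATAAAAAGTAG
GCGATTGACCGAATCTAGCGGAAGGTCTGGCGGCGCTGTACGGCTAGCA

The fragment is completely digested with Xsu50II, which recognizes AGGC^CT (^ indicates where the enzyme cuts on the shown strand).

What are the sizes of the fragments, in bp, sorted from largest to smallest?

Xsu50II sites (AGGCCT) start at positions 23, 119.
Xsu50II cuts after base 4 of each site, so after positions 26, 122.
Linear molecule, 2 cuts → 3 fragments:
  1–26 → 26 bp
  27–122 → 96 bp
  123–249 → 127 bp
Sorted largest to smallest: 127, 96, 26 bp.

127, 96, 26 bp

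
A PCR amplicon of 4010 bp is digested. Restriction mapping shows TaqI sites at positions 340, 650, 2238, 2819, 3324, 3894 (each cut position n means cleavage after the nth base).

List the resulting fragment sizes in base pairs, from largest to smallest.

Linear molecule, 6 cuts → 7 fragments:
  340 − 0 = 340 bp
  650 − 340 = 310 bp
  2238 − 650 = 1588 bp
  2819 − 2238 = 581 bp
  3324 − 2819 = 505 bp
  3894 − 3324 = 570 bp
  4010 − 3894 = 116 bp
Sorted largest to smallest: 1588, 581, 570, 505, 340, 310, 116 bp.

1588, 581, 570, 505, 340, 310, 116 bp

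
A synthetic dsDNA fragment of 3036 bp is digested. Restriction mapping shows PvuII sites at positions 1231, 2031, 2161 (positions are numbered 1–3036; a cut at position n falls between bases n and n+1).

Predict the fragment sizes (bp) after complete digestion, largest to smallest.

Linear molecule, 3 cuts → 4 fragments:
  1231 − 0 = 1231 bp
  2031 − 1231 = 800 bp
  2161 − 2031 = 130 bp
  3036 − 2161 = 875 bp
Sorted largest to smallest: 1231, 875, 800, 130 bp.

1231, 875, 800, 130 bp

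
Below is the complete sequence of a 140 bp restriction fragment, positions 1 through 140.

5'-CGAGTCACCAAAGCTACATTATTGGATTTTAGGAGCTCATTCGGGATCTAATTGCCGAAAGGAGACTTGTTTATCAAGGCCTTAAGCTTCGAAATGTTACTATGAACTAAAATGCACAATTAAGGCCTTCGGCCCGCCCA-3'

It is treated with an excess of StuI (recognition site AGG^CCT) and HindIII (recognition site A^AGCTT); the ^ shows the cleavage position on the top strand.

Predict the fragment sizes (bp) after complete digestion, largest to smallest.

79, 41, 15, 5 bp

StuI sites (AGGCCT) start at positions 77, 123.
StuI cuts after base 3 of each site, so after positions 79, 125.
The HindIII site (AAGCTT) starts at position 84.
HindIII cuts after the first base of each site, so after position 84.
Combined cut positions: 79, 84, 125.
Linear molecule, 3 cuts → 4 fragments:
  1–79 → 79 bp
  80–84 → 5 bp
  85–125 → 41 bp
  126–140 → 15 bp
Sorted largest to smallest: 79, 41, 15, 5 bp.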